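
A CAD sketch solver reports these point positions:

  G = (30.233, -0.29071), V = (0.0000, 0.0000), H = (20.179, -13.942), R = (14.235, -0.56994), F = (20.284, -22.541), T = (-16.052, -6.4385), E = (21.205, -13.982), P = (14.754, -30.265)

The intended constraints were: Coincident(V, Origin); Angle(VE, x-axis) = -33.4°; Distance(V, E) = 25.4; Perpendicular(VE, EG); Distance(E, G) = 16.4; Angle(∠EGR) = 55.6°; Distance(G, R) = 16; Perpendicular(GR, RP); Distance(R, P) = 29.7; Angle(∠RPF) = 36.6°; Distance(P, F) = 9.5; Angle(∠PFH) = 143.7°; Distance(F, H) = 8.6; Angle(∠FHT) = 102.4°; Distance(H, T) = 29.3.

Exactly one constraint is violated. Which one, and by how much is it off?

Distance(H, T) = 29.3 — off by 7.70.

V = (0.00, 0.00) ✓; VE at -33.40° ✓; |VE| = 25.40 ✓; ∠(VE, EG) = 90.00° ✓; |EG| = 16.40 ✓; ∠EGR = 55.60° ✓; |GR| = 16.00 ✓; ∠(GR, RP) = 90.00° ✓; |RP| = 29.70 ✓; ∠RPF = 36.60° ✓; |PF| = 9.500 ✓; ∠PFH = 143.7° ✓; |FH| = 8.600 ✓; ∠FHT = 102.4° ✓; |HT| = 37.00 ✗.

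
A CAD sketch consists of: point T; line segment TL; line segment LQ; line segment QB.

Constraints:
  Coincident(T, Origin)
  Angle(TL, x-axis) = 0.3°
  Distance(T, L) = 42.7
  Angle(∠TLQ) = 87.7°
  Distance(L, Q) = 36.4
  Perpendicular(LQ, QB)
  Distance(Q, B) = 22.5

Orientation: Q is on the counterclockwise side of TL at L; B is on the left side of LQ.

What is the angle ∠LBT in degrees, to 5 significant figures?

61.894°

T is at the origin; TL runs at 0.3° with length 42.7, so L = 42.7·(cos 0.3°, sin 0.3°) = (42.699, 0.22358). ∠TLQ = 87.7°, so LQ runs at 0.3° + (180° − 87.7°) = 92.600° from the x-axis; with |LQ| = 36.4, Q = L + 36.4·(cos 92.600°, sin 92.600°) = (41.048, 36.586). LQ ⟂ QB; with |QB| = 22.5 on the left of LQ, B = Q + 22.5·(-0.99897, -0.045363) = (18.571, 35.565). Then cos ∠LBT = BL·BT / (|BL||BT|), giving 61.894°.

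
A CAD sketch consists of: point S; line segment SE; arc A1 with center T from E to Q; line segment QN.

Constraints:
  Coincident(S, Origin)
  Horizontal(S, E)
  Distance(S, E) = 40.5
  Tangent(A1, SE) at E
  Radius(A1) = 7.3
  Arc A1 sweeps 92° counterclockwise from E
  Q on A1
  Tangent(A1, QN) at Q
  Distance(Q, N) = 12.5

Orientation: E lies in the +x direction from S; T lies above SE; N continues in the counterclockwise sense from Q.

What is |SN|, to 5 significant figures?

51.428

S is at the origin; S and E share the same y with |SE| = 40.5 and E on the +x side, so E = (40.500, 0.0000). Since A1 is tangent to SE there, TE ⟂ SE, so T = E + (0, 7.3) = (40.500, 7.3000). On A1, E sits at bearing -90° from T; a 92° counterclockwise sweep puts Q at bearing 2°, so Q = T + 7.3·(cos 2°, sin 2°) = (47.796, 7.5548). The tangent condition forces TQ to be normal to QN, so QN runs along (−sin 2°, cos 2°); with |QN| = 12.5, N = (47.359, 20.047). Then |SN| = |N − S| = 51.428.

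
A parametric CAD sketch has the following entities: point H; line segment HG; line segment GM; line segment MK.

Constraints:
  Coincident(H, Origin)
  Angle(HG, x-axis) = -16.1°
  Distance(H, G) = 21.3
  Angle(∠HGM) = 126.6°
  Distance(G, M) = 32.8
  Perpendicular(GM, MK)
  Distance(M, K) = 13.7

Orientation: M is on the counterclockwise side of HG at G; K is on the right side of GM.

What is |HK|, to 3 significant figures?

54.9

∠HGM = 126.6°, so GM runs at -16.1° + (180° − 126.6°) = 37.3° from the x-axis; with |GM| = 32.8, M = G + 32.8·(cos 37.3°, sin 37.3°) = (46.6, 14.0). GM is perpendicular to MK; with |MK| = 13.7 on the right of GM, K = M + 13.7·(0.606, -0.795) = (54.9, 3.07). Then |HK| = |K − H| = 54.9.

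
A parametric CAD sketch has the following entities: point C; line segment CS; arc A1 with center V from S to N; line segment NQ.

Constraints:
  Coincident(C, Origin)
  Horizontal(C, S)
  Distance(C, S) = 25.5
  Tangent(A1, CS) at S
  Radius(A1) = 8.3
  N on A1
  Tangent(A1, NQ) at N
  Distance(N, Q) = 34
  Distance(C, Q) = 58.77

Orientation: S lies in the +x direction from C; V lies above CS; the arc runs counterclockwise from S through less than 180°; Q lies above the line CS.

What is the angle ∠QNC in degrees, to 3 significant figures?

121°

Checks: |VN| = 8.300 ✓; ∠(VN, NQ) = 90.00° ✓; |NQ| = 34.00 ✓; |CQ| = 58.77 ✓.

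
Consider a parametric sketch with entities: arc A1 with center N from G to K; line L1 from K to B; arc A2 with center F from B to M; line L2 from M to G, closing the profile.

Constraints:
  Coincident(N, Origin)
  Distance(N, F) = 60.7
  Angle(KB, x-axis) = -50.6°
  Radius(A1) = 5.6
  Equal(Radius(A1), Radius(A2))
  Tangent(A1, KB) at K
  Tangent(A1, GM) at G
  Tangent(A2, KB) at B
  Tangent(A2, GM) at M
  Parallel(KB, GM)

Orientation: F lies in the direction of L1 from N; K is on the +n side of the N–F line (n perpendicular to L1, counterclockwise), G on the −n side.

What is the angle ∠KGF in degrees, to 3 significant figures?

84.7°

N is at the origin and F lies 60.7 along u from N, so F = 60.7·u = (38.5, -46.9). Tangency of A1 to both parallel lines with radius 5.6 puts K and G at N ± 5.6·n: K = (4.33, 3.55), G = (-4.33, -3.55). Then cos ∠KGF = GK·GF / (|GK||GF|), giving 84.7°.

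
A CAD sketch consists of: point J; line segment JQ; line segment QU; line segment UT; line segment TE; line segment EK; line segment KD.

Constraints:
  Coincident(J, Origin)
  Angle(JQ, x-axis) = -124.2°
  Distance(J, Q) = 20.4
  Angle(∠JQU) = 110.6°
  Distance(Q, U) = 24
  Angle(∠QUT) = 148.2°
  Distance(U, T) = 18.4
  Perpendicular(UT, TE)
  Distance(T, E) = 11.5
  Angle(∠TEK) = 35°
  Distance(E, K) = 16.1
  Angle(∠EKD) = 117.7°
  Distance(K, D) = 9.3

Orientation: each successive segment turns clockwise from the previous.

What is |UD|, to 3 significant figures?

16.7

J is at the origin; JQ runs at -124.2° with length 20.4, so Q = (-11.5, -16.9). ∠JQU = 110.6° gives QU at 166° from the x-axis; with |QU| = 24.0, U = (-34.8, -11.2). ∠QUT = 148.2° gives UT at 135° from the x-axis; with |UT| = 18.4, T = (-47.7, 1.87). The perpendicularity gives TE at right angles to UT, so TE runs at 44.6°; with |TE| = 11.5, E = (-39.5, 9.95). ∠TEK = 35.0° gives EK at -100° from the x-axis; with |EK| = 16.1, K = (-42.4, -5.89). ∠EKD = 117.7° gives KD at -163° from the x-axis; with |KD| = 9.3, D = (-51.3, -8.65). Then |UD| = |D − U| = 16.7.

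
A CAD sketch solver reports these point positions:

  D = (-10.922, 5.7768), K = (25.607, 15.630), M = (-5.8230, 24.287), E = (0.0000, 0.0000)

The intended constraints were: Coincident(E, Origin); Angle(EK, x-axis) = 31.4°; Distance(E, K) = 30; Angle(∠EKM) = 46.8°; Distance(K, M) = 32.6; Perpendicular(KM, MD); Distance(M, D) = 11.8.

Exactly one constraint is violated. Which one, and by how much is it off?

Distance(M, D) = 11.8 — off by 7.40.

E = (0.00, 0.00) ✓; EK at 31.40° ✓; |EK| = 30.00 ✓; ∠EKM = 46.80° ✓; |KM| = 32.60 ✓; ∠(KM, MD) = 90.00° ✓; |MD| = 19.20 ✗.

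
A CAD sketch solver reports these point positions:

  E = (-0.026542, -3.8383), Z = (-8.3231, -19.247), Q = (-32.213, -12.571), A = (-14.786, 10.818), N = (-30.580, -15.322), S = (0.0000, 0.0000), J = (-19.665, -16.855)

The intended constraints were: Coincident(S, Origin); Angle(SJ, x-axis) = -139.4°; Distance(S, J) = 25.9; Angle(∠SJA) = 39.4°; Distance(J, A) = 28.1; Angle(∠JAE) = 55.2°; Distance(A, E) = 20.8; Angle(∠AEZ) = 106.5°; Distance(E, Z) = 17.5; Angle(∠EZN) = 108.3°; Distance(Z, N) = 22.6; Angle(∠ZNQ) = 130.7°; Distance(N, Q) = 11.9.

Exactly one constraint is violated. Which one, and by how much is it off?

Distance(N, Q) = 11.9 — off by 8.70.

S = (0.00, 0.00) ✓; SJ at -139.4° ✓; |SJ| = 25.90 ✓; ∠SJA = 39.40° ✓; |JA| = 28.10 ✓; ∠JAE = 55.20° ✓; |AE| = 20.80 ✓; ∠AEZ = 106.5° ✓; |EZ| = 17.50 ✓; ∠EZN = 108.3° ✓; |ZN| = 22.60 ✓; ∠ZNQ = 130.7° ✓; |NQ| = 3.199 ✗.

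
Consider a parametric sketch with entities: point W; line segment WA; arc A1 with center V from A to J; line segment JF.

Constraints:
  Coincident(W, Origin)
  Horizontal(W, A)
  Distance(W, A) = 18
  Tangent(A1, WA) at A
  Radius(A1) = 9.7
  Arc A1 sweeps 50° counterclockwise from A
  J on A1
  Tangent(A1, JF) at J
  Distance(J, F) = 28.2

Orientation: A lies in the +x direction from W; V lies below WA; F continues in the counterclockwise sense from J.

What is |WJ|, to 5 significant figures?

11.123

Tangency of A1 to WA means the radius VA is perpendicular to WA, so V = A + (0, -9.7) = (18.000, -9.7000). On A1, A sits at bearing 90° from V; a 50° counterclockwise sweep puts J at bearing 140°, so J = V + 9.7·(cos 140°, sin 140°) = (10.569, -3.4650). Then |WJ| = |J − W| = 11.123.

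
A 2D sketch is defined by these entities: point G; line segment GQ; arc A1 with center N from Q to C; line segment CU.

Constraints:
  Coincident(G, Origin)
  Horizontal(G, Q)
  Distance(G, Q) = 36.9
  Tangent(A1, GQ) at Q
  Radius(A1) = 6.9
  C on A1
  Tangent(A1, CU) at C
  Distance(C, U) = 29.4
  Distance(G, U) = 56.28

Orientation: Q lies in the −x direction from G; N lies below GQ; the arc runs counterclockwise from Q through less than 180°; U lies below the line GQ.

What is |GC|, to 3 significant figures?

44.4

G is at the origin; G and Q share the same y with |GQ| = 36.9 and Q on the −x side, so Q = (-36.9, 0.00). Tangency of A1 to GQ means the radius NQ is perpendicular to GQ, so N = Q + (0, -6.9) = (-36.9, -6.90). Since NC ⟂ CU (tangency), |NU| = √(6.9² + 29.4²) = 30.2 regardless of where C sits on A1. So U lies on both circle(G, 56.28) and circle(N, 30.2); the below-GQ intersection is U = (-42.8, -36.5). C is the foot of the tangent from U: C = (-43.8, -7.13).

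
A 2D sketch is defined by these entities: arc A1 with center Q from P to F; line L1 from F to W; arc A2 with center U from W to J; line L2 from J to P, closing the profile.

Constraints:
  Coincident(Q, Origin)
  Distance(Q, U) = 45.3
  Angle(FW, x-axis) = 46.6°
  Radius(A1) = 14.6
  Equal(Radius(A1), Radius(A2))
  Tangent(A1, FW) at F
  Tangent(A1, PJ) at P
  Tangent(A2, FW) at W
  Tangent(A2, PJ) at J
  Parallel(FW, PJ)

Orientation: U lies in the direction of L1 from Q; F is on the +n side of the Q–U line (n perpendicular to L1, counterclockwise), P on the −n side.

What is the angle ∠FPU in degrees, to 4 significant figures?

72.14°

Q is at the origin and U lies 45.3 along u from Q, so U = 45.3·u = (31.13, 32.91). Tangency of A1 to both parallel lines with radius 14.6 puts F and P at Q ± 14.6·n: F = (-10.61, 10.03), P = (10.61, -10.03). Then cos ∠FPU = PF·PU / (|PF||PU|), giving 72.14°.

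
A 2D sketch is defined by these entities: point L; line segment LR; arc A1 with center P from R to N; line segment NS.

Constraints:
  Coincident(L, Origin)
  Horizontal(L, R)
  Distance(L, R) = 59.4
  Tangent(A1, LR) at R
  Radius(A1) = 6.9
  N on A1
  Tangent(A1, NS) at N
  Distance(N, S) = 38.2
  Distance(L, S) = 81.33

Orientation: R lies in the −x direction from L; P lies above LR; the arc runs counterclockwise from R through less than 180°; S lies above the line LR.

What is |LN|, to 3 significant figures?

53.9

Checks: |PN| = 6.900 ✓; ∠(PN, NS) = 90.00° ✓; |NS| = 38.20 ✓; |LS| = 81.33 ✓.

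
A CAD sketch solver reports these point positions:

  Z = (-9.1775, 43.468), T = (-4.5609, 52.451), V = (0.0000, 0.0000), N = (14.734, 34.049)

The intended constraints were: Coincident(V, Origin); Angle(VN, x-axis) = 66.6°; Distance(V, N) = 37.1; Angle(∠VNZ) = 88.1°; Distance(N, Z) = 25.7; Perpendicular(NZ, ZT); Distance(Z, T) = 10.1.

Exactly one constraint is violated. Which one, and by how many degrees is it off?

Perpendicular(NZ, ZT) — off by 5.70°.

V = (0.00, 0.00) ✓; VN at 66.60° ✓; |VN| = 37.10 ✓; ∠VNZ = 88.10° ✓; |NZ| = 25.70 ✓; ∠(NZ, ZT) = 95.70° ✗; |ZT| = 10.10 ✓.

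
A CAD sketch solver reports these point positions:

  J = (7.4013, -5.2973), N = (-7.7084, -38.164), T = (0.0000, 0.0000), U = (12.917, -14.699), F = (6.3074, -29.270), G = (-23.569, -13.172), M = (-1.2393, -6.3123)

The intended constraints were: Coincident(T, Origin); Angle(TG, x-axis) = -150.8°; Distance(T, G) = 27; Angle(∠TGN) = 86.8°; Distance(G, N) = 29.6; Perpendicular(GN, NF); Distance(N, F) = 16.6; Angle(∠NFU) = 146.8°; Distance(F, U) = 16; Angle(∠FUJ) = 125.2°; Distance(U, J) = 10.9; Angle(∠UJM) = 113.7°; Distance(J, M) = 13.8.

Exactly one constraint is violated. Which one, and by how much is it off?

Distance(J, M) = 13.8 — off by 5.10.

T = (0.00, 0.00) ✓; TG at -150.8° ✓; |TG| = 27.00 ✓; ∠TGN = 86.80° ✓; |GN| = 29.60 ✓; ∠(GN, NF) = 90.00° ✓; |NF| = 16.60 ✓; ∠NFU = 146.8° ✓; |FU| = 16.00 ✓; ∠FUJ = 125.2° ✓; |UJ| = 10.90 ✓; ∠UJM = 113.7° ✓; |JM| = 8.700 ✗.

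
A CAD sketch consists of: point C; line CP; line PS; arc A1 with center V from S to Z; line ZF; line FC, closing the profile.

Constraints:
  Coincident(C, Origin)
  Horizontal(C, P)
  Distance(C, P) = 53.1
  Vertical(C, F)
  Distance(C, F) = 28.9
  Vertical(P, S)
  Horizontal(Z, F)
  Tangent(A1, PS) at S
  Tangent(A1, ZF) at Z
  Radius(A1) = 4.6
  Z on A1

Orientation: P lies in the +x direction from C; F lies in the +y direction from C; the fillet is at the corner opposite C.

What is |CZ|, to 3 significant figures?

56.5

C is at the origin; CP is horizontal with |CP| = 53.1 and P on the +x side, so P = (53.1, 0.00). CF is vertical with |CF| = 28.9 and F on the +y side, so F = (0.00, 28.9). The virtual corner opposite C is at (53.1, 28.9). A1 meets PS tangentially, so VS is at right angles to PS and A1 meets ZF tangentially, so VZ is at right angles to ZF, with radius 4.6, so the center V sits 4.6 in from both sides at V = (48.5, 24.3). That places the tangent points at S = (53.1, 24.3) on PS and Z = (48.5, 28.9) on ZF. Then |CZ| = |Z − C| = 56.5.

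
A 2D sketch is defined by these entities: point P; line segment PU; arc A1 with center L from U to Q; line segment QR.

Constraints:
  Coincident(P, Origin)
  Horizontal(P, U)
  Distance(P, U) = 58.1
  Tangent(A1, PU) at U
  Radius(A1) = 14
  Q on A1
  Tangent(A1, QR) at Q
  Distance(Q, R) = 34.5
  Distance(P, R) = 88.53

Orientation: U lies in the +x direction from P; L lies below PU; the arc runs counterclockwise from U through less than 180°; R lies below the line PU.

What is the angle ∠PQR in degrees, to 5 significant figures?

165.52°

P is at the origin; PU is horizontal with |PU| = 58.1 and U on the +x side, so U = (58.100, 0.0000). The tangent condition forces LU to be normal to PU, so L = U + (0, -14) = (58.100, -14.000). Since LQ ⟂ QR (tangency), |LR| = √(14.0² + 34.5²) = 37.232 regardless of where Q sits on A1. So R lies on both circle(P, 88.53) and circle(L, 37.232); the below-PU intersection is R = (74.873, -47.241). Q is the foot of the tangent from R: Q = (48.890, -24.544).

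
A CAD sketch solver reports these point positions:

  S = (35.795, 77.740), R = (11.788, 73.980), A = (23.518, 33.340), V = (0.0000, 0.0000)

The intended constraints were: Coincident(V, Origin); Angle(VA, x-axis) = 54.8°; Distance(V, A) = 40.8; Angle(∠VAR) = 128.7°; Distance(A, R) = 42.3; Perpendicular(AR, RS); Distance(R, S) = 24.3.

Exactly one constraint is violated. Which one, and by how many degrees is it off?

Perpendicular(AR, RS) — off by 7.20°.

V = (0.00, 0.00) ✓; VA at 54.80° ✓; |VA| = 40.80 ✓; ∠VAR = 128.7° ✓; |AR| = 42.30 ✓; ∠(AR, RS) = 97.20° ✗; |RS| = 24.30 ✓.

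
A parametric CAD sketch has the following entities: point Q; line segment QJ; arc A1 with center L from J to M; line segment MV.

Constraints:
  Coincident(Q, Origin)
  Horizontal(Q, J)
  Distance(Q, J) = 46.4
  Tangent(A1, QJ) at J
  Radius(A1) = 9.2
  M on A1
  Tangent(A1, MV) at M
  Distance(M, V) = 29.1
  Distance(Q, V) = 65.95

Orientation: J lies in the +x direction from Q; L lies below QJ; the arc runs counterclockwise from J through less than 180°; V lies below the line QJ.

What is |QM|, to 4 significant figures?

40.89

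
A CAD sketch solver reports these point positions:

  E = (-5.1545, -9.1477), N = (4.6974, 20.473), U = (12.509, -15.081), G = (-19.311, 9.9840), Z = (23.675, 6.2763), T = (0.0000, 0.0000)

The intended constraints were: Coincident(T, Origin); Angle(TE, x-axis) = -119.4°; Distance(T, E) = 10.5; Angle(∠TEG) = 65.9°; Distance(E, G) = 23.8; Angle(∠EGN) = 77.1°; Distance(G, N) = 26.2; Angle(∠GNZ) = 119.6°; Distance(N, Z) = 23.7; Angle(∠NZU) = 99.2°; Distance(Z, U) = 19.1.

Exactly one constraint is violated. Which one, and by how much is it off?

Distance(Z, U) = 19.1 — off by 5.00.

T = (0.00, 0.00) ✓; TE at -119.4° ✓; |TE| = 10.50 ✓; ∠TEG = 65.90° ✓; |EG| = 23.80 ✓; ∠EGN = 77.10° ✓; |GN| = 26.20 ✓; ∠GNZ = 119.6° ✓; |NZ| = 23.70 ✓; ∠NZU = 99.20° ✓; |ZU| = 24.10 ✗.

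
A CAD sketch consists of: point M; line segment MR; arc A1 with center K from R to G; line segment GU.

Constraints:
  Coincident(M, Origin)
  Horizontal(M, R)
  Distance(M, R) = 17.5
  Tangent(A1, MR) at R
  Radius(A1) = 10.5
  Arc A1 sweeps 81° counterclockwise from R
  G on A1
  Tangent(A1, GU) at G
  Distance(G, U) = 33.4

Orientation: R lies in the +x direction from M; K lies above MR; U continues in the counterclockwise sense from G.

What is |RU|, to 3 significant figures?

44.7

On A1, R sits at bearing -90° from K; an 81° counterclockwise sweep puts G at bearing -9°, so G = K + 10.5·(cos -9°, sin -9°) = (27.9, 8.86). The tangent condition forces KG to be normal to GU, so GU runs along (−sin -9°, cos -9°); with |GU| = 33.4, U = (33.1, 41.8). Then |RU| = |U − R| = 44.7.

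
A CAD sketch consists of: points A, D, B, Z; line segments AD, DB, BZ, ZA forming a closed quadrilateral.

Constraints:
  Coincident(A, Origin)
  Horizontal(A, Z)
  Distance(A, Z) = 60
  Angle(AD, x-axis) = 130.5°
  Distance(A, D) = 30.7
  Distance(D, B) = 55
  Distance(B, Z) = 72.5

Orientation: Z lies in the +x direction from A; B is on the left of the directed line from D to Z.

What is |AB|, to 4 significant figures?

64.07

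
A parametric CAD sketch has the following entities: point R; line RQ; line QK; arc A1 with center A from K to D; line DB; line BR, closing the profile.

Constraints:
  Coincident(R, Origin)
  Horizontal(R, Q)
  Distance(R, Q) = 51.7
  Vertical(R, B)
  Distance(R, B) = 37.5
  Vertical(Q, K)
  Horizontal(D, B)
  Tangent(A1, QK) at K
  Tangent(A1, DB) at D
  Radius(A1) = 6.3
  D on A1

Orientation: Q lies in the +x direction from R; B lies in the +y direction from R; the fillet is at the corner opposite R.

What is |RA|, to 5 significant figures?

55.087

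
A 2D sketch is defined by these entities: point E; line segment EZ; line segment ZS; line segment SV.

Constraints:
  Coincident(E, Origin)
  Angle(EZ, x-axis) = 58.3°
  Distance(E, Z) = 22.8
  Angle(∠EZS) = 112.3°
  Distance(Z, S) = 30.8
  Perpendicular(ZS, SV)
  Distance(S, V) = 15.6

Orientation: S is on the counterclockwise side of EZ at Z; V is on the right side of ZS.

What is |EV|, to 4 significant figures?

53.88

E is at the origin; EZ runs at 58.3° with length 22.8, so Z = 22.8·(cos 58.3°, sin 58.3°) = (11.98, 19.40). ∠EZS = 112.3°, so ZS runs at 58.3° + (180° − 112.3°) = 126.0° from the x-axis; with |ZS| = 30.8, S = Z + 30.8·(cos 126.0°, sin 126.0°) = (-6.123, 44.32). ZS ⟂ SV; with |SV| = 15.6 on the right of ZS, V = S + 15.6·(0.8090, 0.5878) = (6.498, 53.49). Then |EV| = |V − E| = 53.88.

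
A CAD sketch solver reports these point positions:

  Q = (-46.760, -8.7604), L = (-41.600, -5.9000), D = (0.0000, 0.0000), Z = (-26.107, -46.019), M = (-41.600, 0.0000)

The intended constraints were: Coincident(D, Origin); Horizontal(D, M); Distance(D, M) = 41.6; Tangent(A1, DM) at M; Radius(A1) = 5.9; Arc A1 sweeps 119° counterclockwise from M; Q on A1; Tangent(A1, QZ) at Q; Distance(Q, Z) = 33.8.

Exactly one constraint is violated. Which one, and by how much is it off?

Distance(Q, Z) = 33.8 — off by 8.80.

D = (0.00, 0.00) ✓; D.y = 0.00, M.y = 0.00 ✓; |DM| = 41.60 ✓; ∠(LM, MD) = 90.00° ✓; |LM| = 5.900 ✓; bearing(L→Q) − bearing(L→M) = 119.0° ✓; |LQ| = 5.900 ✓; ∠(LQ, QZ) = 90.00° ✓; |QZ| = 42.60 ✗.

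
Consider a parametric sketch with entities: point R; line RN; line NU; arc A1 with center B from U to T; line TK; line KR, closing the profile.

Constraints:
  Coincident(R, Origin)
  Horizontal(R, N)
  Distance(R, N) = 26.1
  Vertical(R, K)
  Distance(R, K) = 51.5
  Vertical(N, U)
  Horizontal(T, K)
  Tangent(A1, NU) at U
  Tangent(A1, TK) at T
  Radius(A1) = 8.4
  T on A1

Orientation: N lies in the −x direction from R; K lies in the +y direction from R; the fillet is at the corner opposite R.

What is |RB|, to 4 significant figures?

46.59

R is at the origin; RN is horizontal with |RN| = 26.1 and N on the −x side, so N = (-26.10, 0.000). R and K share the same x with |RK| = 51.5 and K on the +y side, so K = (0.000, 51.50). The virtual corner opposite R is at (-26.10, 51.50). Tangency of A1 to NU means the radius BU is perpendicular to NU and tangency of A1 to TK means the radius BT is perpendicular to TK, with radius 8.4, so the center B sits 8.4 in from both sides at B = (-17.70, 43.10). Then |RB| = |B − R| = 46.59.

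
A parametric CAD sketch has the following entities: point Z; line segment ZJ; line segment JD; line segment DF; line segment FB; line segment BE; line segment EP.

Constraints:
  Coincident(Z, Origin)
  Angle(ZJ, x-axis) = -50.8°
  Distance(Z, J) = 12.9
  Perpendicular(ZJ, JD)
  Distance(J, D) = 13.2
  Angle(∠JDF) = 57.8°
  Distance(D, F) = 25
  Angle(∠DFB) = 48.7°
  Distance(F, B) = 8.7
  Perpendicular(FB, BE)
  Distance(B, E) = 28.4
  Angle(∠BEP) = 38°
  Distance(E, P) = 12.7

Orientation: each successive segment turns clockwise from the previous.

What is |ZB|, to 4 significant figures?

2.594

Z is at the origin; ZJ runs at -50.8° with length 12.9, so J = (8.153, -9.997). ZJ is perpendicular to JD, so JD runs at -140.8°; with |JD| = 13.2, D = (-2.076, -18.34). ∠JDF = 57.8° gives DF at 97.00° from the x-axis; with |DF| = 25.0, F = (-5.123, 6.474). ∠DFB = 48.7° gives FB at -34.30° from the x-axis; with |FB| = 8.7, B = (2.064, 1.571). Then |ZB| = |B − Z| = 2.594.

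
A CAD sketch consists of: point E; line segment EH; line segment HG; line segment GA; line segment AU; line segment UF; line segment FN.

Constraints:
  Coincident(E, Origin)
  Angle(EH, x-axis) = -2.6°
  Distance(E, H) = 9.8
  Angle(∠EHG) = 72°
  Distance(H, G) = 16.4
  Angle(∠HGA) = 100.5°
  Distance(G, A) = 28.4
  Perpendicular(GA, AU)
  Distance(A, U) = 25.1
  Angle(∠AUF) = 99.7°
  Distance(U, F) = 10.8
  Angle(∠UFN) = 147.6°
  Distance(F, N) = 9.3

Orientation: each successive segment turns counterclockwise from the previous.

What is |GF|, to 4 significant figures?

32.25

GA is perpendicular to AU, so AU runs at -85.10°; with |AU| = 25.1, U = (-20.72, -12.07). ∠AUF = 99.7° gives UF at -4.800° from the x-axis; with |UF| = 10.8, F = (-9.955, -12.97). Then |GF| = |F − G| = 32.25.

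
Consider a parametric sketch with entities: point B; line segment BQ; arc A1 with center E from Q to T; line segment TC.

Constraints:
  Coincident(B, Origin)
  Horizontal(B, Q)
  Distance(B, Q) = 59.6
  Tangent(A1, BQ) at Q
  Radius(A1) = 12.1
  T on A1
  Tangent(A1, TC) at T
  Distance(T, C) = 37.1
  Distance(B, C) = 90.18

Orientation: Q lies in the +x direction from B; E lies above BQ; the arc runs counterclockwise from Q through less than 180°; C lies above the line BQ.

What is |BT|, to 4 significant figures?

72.32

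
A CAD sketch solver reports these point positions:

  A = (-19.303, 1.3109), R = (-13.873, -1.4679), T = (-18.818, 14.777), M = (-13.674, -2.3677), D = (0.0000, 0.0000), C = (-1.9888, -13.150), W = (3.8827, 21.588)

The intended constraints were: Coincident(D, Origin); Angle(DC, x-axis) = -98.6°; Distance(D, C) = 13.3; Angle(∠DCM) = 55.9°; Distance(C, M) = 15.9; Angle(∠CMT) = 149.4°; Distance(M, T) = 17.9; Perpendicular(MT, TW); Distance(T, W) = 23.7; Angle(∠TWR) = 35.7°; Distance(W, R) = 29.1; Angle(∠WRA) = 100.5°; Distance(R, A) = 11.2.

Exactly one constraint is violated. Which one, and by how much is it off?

Distance(R, A) = 11.2 — off by 5.10.

D = (0.00, 0.00) ✓; DC at -98.60° ✓; |DC| = 13.30 ✓; ∠DCM = 55.90° ✓; |CM| = 15.90 ✓; ∠CMT = 149.4° ✓; |MT| = 17.90 ✓; ∠(MT, TW) = 90.00° ✓; |TW| = 23.70 ✓; ∠TWR = 35.70° ✓; |WR| = 29.10 ✓; ∠WRA = 100.5° ✓; |RA| = 6.100 ✗.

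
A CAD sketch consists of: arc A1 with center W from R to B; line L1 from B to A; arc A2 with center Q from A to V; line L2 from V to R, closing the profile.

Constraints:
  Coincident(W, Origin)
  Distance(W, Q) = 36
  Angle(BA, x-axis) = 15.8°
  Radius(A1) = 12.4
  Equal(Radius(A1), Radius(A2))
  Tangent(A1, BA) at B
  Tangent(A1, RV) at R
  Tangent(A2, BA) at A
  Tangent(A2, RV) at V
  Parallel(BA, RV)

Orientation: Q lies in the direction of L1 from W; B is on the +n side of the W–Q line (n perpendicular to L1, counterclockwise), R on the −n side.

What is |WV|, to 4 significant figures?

38.08

The slot axis is L1's direction at 15.8°, so u = (cos 15.8°, sin 15.8°) = (0.9622, 0.2723) and n = (−sin 15.8°, cos 15.8°) = (-0.2723, 0.9622). W is at the origin and Q lies 36.0 along u from W, so Q = 36.0·u = (34.64, 9.802). Tangency of A1 to both parallel lines with radius 12.4 puts B and R at W ± 12.4·n: B = (-3.376, 11.93), R = (3.376, -11.93). Equal radii place A and V the same way about Q: A = Q + 12.4·n = (31.26, 21.73), V = Q − 12.4·n = (38.02, -2.129). Then |WV| = |V − W| = 38.08.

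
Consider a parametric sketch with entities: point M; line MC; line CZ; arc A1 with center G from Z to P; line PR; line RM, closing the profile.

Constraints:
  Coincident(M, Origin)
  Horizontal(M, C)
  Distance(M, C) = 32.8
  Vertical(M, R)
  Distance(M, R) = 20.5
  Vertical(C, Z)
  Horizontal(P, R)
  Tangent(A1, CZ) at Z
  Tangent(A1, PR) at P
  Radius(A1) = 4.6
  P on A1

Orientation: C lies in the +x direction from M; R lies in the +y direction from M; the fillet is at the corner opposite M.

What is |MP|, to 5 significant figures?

34.864

The virtual corner opposite M is at (32.800, 20.500). The tangent condition forces GZ to be normal to CZ and the tangent condition forces GP to be normal to PR, with radius 4.6, so the center G sits 4.6 in from both sides at G = (28.200, 15.900). That places the tangent points at Z = (32.800, 15.900) on CZ and P = (28.200, 20.500) on PR. Then |MP| = |P − M| = 34.864.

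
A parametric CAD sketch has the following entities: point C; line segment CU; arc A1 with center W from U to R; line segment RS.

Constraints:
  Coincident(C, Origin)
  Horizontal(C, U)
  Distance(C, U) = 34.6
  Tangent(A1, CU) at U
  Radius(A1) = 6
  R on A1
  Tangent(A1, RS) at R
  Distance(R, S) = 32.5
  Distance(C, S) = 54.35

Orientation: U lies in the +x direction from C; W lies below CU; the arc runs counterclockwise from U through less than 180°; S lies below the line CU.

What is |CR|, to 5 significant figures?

29.849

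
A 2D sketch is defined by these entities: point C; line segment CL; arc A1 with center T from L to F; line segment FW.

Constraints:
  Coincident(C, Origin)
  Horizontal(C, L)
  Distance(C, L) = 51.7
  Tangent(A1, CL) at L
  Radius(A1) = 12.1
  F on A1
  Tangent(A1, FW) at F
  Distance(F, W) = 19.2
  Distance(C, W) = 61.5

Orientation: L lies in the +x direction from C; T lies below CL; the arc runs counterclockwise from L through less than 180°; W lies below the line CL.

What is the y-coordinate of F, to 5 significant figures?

-18.106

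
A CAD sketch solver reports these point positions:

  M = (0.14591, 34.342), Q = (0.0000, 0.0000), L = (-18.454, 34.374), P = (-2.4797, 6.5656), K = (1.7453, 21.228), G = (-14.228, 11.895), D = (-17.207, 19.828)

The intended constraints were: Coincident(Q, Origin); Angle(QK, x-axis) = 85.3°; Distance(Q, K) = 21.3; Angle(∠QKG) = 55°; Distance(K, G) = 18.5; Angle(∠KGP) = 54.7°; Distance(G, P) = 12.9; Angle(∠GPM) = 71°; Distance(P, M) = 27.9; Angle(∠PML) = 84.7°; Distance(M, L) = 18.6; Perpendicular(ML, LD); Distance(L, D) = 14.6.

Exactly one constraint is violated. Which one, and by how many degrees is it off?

Perpendicular(ML, LD) — off by 5.00°.

Q = (0.00, 0.00) ✓; QK at 85.30° ✓; |QK| = 21.30 ✓; ∠QKG = 55.00° ✓; |KG| = 18.50 ✓; ∠KGP = 54.70° ✓; |GP| = 12.90 ✓; ∠GPM = 71.00° ✓; |PM| = 27.90 ✓; ∠PML = 84.70° ✓; |ML| = 18.60 ✓; ∠(ML, LD) = 95.00° ✗; |LD| = 14.60 ✓.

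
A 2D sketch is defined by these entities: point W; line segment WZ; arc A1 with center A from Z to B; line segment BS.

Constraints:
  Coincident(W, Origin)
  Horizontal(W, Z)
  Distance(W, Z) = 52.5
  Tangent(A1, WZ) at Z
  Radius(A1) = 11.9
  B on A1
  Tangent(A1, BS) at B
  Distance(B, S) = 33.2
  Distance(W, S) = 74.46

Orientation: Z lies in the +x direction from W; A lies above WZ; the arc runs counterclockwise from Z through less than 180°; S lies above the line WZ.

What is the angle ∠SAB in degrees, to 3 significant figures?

70.3°

W is at the origin; W and Z share the same y with |WZ| = 52.5 and Z on the +x side, so Z = (52.5, 0.00). A1 meets WZ tangentially, so AZ is at right angles to WZ, so A = Z + (0, 11.9) = (52.5, 11.9). Since AB ⟂ BS (tangency), |AS| = √(11.9² + 33.2²) = 35.3 regardless of where B sits on A1. So S lies on both circle(W, 74.46) and circle(A, 35.3); the above-WZ intersection is S = (58.0, 46.7). B is the foot of the tangent from S: B = (64.2, 14.1).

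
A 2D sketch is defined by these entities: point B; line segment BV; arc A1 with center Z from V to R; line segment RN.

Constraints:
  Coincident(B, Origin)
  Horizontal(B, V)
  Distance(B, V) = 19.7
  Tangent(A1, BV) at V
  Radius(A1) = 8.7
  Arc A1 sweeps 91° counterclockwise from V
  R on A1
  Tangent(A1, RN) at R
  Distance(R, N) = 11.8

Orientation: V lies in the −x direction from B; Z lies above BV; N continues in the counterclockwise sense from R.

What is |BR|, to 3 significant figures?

14.1

The tangent condition forces ZV to be normal to BV, so Z = V + (0, 8.7) = (-19.7, 8.70). On A1, V sits at bearing -90° from Z; a 91° counterclockwise sweep puts R at bearing 1°, so R = Z + 8.7·(cos 1°, sin 1°) = (-11.0, 8.85). Then |BR| = |R − B| = 14.1.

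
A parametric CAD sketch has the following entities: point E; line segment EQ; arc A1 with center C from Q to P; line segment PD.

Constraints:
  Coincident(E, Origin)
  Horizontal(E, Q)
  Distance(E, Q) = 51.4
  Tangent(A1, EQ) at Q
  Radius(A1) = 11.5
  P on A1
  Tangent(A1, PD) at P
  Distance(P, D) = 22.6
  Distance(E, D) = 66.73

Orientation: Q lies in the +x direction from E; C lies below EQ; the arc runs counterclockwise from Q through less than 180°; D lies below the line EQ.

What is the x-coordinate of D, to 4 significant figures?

55.89

Checks: |EQ| = 51.40 ✓; |CP| = 11.50 ✓; ∠(CP, PD) = 90.00° ✓; |PD| = 22.60 ✓; |ED| = 66.73 ✓.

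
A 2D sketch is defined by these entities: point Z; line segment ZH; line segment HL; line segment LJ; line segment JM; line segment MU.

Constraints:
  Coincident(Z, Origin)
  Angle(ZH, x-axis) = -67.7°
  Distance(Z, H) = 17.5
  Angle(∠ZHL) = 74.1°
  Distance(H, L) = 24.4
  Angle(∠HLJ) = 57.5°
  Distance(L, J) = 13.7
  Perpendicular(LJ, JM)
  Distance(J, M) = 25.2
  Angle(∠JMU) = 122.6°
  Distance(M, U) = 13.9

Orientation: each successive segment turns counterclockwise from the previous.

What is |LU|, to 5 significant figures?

32.749

LJ is perpendicular to JM, so JM runs at -109.30°; with |JM| = 25.2, M = (4.5564, -20.358). ∠JMU = 122.6° gives MU at -51.900° from the x-axis; with |MU| = 13.9, U = (13.133, -31.296). Then |LU| = |U − L| = 32.749.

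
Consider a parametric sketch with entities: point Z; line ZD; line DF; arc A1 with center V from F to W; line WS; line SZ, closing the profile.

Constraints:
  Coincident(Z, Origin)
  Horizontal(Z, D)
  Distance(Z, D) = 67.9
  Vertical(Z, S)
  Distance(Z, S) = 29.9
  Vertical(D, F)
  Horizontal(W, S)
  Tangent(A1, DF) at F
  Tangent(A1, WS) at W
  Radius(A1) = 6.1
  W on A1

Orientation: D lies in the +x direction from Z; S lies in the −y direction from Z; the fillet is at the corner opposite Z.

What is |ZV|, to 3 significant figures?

66.2

Z is at the origin; ZD is horizontal with |ZD| = 67.9 and D on the +x side, so D = (67.9, 0.00). ZS is vertical with |ZS| = 29.9 and S on the −y side, so S = (0.00, -29.9). The virtual corner opposite Z is at (67.9, -29.9). Tangency of A1 to DF means the radius VF is perpendicular to DF and A1 meets WS tangentially, so VW is at right angles to WS, with radius 6.1, so the center V sits 6.1 in from both sides at V = (61.8, -23.8). Then |ZV| = |V − Z| = 66.2.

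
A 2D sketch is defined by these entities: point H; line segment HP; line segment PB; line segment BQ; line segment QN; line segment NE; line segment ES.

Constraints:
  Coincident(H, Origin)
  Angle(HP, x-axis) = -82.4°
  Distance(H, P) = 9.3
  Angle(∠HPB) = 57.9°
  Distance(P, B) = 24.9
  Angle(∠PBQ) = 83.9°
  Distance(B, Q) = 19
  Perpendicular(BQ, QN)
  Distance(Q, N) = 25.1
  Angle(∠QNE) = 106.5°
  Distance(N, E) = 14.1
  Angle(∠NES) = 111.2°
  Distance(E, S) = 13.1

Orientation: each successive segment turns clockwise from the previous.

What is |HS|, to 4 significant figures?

12.49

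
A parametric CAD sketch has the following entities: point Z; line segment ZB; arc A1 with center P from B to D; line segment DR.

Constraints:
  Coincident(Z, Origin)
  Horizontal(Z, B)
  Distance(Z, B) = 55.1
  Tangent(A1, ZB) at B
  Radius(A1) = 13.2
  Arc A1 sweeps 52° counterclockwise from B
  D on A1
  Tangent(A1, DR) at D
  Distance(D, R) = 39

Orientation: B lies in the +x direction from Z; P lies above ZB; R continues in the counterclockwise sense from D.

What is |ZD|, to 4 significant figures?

65.70

Z is at the origin; Z and B share the same y with |ZB| = 55.1 and B on the +x side, so B = (55.10, 0.000). The tangent condition forces PB to be normal to ZB, so P = B + (0, 13.2) = (55.10, 13.20). On A1, B sits at bearing -90° from P; a 52° counterclockwise sweep puts D at bearing -38°, so D = P + 13.2·(cos -38°, sin -38°) = (65.50, 5.073). Then |ZD| = |D − Z| = 65.70.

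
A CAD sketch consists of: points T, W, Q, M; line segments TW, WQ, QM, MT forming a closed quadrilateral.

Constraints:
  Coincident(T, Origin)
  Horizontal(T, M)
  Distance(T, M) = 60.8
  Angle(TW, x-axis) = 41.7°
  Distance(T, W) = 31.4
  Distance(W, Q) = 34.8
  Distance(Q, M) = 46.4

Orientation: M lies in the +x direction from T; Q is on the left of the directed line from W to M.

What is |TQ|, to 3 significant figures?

66.2

T is at the origin; TM is horizontal with |TM| = 60.8 and M in +x, so M = (60.8, 0). TW runs at 41.7° with |TW| = 31.4, so W = (23.4, 20.9). Q is determined by |WQ| = 34.8 and |QM| = 46.4 together: it lies at the intersection of circle(W, 34.8) and circle(M, 46.4). With |WM| = 42.8, the foot of the radical line on WM is 10.4 from W and the perpendicular offset is √(34.8² − 10.4²) = 33.2. Taking the left-of-WM solution: Q = (48.7, 44.8).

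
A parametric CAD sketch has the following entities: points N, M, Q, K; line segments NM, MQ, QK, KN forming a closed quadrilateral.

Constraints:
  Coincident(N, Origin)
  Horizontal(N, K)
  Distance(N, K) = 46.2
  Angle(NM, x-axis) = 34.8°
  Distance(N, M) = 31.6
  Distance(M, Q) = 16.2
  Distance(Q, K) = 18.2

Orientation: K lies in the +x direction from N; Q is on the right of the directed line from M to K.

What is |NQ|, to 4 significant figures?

28.18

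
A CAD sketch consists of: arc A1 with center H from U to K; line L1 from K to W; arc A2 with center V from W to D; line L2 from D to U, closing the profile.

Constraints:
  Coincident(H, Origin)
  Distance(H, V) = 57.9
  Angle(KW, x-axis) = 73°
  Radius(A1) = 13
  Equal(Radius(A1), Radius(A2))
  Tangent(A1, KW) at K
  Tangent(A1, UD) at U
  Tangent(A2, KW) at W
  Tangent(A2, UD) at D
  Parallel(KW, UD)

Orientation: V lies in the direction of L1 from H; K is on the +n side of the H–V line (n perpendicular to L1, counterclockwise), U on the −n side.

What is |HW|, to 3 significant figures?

59.3

The slot axis is L1's direction at 73.0°, so u = (cos 73.0°, sin 73.0°) = (0.292, 0.956) and n = (−sin 73.0°, cos 73.0°) = (-0.956, 0.292). H is at the origin and V lies 57.9 along u from H, so V = 57.9·u = (16.9, 55.4). Tangency of A1 to both parallel lines with radius 13.0 puts K and U at H ± 13.0·n: K = (-12.4, 3.80), U = (12.4, -3.80). Equal radii place W and D the same way about V: W = V + 13.0·n = (4.50, 59.2), D = V − 13.0·n = (29.4, 51.6). Then |HW| = |W − H| = 59.3.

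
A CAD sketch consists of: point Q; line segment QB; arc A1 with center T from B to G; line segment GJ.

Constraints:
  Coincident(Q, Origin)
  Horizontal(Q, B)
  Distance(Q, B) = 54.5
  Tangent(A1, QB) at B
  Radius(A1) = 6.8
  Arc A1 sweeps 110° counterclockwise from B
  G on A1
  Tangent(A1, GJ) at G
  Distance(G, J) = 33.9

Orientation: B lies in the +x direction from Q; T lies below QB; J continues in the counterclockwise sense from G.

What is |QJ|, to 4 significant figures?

72.42

Q is at the origin; Q and B share the same y with |QB| = 54.5 and B on the +x side, so B = (54.50, 0.000). The tangent condition forces TB to be normal to QB, so T = B + (0, -6.8) = (54.50, -6.800). On A1, B sits at bearing 90° from T; a 110° counterclockwise sweep puts G at bearing 200°, so G = T + 6.8·(cos 200°, sin 200°) = (48.11, -9.126). A1 meets GJ tangentially, so TG is at right angles to GJ, so GJ runs along (−sin 200°, cos 200°); with |GJ| = 33.9, J = (59.70, -40.98). Then |QJ| = |J − Q| = 72.42.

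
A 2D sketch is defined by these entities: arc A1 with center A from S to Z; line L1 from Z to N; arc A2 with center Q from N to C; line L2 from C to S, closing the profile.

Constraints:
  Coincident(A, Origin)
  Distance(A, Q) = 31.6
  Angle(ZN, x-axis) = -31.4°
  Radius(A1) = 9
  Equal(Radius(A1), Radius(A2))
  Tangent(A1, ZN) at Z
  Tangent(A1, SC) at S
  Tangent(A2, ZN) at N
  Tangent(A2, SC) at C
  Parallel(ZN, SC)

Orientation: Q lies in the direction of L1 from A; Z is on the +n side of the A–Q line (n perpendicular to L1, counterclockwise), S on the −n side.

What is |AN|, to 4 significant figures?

32.86

The slot axis is L1's direction at -31.4°, so u = (cos -31.4°, sin -31.4°) = (0.8536, -0.5210) and n = (−sin -31.4°, cos -31.4°) = (0.5210, 0.8536). A is at the origin and Q lies 31.6 along u from A, so Q = 31.6·u = (26.97, -16.46). Tangency of A1 to both parallel lines with radius 9.0 puts Z and S at A ± 9.0·n: Z = (4.689, 7.682), S = (-4.689, -7.682). Equal radii place N and C the same way about Q: N = Q + 9.0·n = (31.66, -8.782), C = Q − 9.0·n = (22.28, -24.15). Then |AN| = |N − A| = 32.86.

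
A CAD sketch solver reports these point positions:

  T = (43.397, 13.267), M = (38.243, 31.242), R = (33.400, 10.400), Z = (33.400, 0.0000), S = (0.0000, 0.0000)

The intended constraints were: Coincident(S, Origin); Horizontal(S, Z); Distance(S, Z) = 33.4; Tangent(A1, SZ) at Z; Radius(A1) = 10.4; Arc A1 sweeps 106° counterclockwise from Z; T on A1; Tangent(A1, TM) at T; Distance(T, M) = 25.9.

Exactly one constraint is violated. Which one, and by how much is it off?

Distance(T, M) = 25.9 — off by 7.20.

S = (0.00, 0.00) ✓; S.y = 0.00, Z.y = 0.00 ✓; |SZ| = 33.40 ✓; ∠(RZ, ZS) = 90.00° ✓; |RZ| = 10.40 ✓; bearing(R→T) − bearing(R→Z) = 106.0° ✓; |RT| = 10.40 ✓; ∠(RT, TM) = 90.00° ✓; |TM| = 18.70 ✗.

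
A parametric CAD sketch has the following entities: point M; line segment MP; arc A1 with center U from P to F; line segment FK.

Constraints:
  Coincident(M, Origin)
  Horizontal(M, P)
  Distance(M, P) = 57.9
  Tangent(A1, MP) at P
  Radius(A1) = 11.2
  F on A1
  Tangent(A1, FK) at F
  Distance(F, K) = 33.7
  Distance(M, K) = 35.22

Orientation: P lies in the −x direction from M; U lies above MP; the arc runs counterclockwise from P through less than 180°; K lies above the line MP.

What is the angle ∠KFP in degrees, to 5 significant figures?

159.60°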